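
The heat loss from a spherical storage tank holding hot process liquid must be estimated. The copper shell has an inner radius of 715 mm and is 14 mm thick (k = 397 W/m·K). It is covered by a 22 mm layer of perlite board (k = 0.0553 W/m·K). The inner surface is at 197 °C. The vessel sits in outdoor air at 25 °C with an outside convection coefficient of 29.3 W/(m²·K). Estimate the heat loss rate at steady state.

Each spherical layer contributes R = (1/r_i − 1/r_o)/(4πk):
R_copper shell = (1/0.715 − 1/0.729)/(4π×397) = 5.384×10^-6 K/W
R_perlite board = (1/0.729 − 1/0.751)/(4π×0.0553) = 0.05783 K/W
R_outer film = 1/(h·4πr_o²) = 1/(29.3×4π×0.751²) = 0.004816 K/W
R_total = 0.06265 K/W
Q = ΔT/R_total = 172/0.06265

Q ≈ 2750 W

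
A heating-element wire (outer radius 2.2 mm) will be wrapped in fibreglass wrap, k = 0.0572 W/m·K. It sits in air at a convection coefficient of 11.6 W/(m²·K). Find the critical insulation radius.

r_cr ≈ 4.93 mm

For a cylinder r_cr = k/h = 0.0572/11.6
r_cr = 4.93 mm; since the bare radius (2.2 mm) is below r_cr, adding a thin layer of insulation will *increase* heat loss.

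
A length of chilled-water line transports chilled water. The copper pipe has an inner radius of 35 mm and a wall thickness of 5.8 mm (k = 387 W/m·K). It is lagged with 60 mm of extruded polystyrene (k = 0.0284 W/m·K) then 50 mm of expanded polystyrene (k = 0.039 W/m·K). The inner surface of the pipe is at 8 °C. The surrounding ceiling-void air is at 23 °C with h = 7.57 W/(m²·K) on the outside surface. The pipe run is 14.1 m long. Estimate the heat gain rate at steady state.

Q ≈ 30.9 W

Radial resistances (cylindrical: R_cond = ln(r_o/r_i)/(2πkL), R_conv = 1/(h·2πrL)):
R_copper pipe wall = ln(40.8/35)/(2π×387×14.1) = 4.472×10^-6 K/W
R_extruded polystyrene = ln(100.8/40.8)/(2π×0.0284×14.1) = 0.3595 K/W
R_expanded polystyrene = ln(150.8/100.8)/(2π×0.039×14.1) = 0.1166 K/W
R_outer film = 1/(h_o·2πr_oL) = 1/(7.57×2π×0.1508×14.1) = 0.009888 K/W
R_total = 0.486 K/W
Q = ΔT/R_total = 15/0.486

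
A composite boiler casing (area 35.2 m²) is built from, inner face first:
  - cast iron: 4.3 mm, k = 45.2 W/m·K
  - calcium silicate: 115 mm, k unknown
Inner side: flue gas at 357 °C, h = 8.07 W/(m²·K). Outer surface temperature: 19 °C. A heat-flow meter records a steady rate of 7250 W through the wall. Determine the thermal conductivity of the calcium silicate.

k ≈ 0.0758 W/(m·K)

Thermal resistances in series:
R_inner film = 1/(h_i·A) = 1/(8.07×35.2) = 0.00352 K/W
R_cast iron = L/(kA) = 0.0043/(45.2×35.2) = 2.703×10^-6 K/W
Sum of known resistances R_other = 0.003523 K/W
Total R = ΔT/Q = 338/7250 = 0.04662 K/W
R_calcium silicate = R_total − R_other = 0.0431 K/W
k = L/(R·A) = 0.115/(0.0431×35.2)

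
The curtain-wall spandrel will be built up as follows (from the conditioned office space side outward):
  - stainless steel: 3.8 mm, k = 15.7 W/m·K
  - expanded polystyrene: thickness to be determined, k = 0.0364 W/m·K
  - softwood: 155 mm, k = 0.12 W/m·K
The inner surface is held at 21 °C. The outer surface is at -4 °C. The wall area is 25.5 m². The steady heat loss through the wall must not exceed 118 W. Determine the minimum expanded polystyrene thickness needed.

L ≈ 150 mm

Thermal resistances in series:
R_stainless steel = L/(kA) = 0.0038/(15.7×25.5) = 9.492×10^-6 K/W
R_softwood = L/(kA) = 0.155/(0.12×25.5) = 0.05065 K/W
Sum of the known resistances R_other = 0.05066 K/W
Required total resistance R_tot = ΔT/Q_allow = 25/118 = 0.2119 K/W
R_expanded polystyrene = R_tot − R_other = 0.1612 K/W
L = R·k·A = 0.1612×0.0364×25.5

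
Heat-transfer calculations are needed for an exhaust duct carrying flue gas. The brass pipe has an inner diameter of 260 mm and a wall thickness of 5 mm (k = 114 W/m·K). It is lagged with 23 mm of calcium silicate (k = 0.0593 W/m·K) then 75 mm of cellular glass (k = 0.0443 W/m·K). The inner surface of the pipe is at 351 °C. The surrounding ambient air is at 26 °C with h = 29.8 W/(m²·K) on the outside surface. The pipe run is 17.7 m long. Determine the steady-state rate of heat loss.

Q ≈ 3130 W

Per-layer cylindrical resistances, series-summed:
R_brass pipe wall = ln(135/130)/(2π×114×17.7) = 2.977×10^-6 K/W
R_calcium silicate = ln(158/135)/(2π×0.0593×17.7) = 0.02385 K/W
R_cellular glass = ln(233/158)/(2π×0.0443×17.7) = 0.07884 K/W
R_outer film = 1/(h_o·2πr_oL) = 1/(29.8×2π×0.233×17.7) = 0.001295 K/W
R_total = 0.104 K/W
Q = ΔT/R_total = 325/0.104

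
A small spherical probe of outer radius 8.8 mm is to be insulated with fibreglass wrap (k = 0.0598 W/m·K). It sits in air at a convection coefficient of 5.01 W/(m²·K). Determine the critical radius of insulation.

r_cr ≈ 23.9 mm

For a sphere r_cr = 2k/h = 2×0.0598/5.01
r_cr = 23.9 mm; since the bare radius (8.8 mm) is below r_cr, adding a thin layer of insulation will *increase* heat loss.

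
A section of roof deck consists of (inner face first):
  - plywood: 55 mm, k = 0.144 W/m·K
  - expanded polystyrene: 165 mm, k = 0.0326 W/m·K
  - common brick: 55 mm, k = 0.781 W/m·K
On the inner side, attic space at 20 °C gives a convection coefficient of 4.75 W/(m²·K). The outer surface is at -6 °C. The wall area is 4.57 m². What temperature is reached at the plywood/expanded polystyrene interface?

T ≈ 17.3 °C

Using the resistance-network approach (series):
R_inner film = 1/(h_i·A) = 1/(4.75×4.57) = 0.04607 K/W
R_plywood = L/(kA) = 0.055/(0.144×4.57) = 0.08358 K/W
R_expanded polystyrene = L/(kA) = 0.165/(0.0326×4.57) = 1.108 K/W
R_common brick = L/(kA) = 0.055/(0.781×4.57) = 0.01541 K/W
R_total = 1.253 K/W;  Q = ΔT/R_total = 26/1.253 = 20.76 W
T_interface = T_inner − Q·ΣR(inner→interface) = 20 − 20.8×0.1296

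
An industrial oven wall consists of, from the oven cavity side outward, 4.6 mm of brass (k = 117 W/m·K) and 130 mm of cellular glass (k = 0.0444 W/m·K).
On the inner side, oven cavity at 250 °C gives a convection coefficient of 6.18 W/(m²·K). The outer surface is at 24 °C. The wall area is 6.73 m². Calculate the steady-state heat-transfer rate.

Q ≈ 492 W

Treating each layer as a thermal resistance in series:
R_inner film = 1/(h_i·A) = 1/(6.18×6.73) = 0.02404 K/W
R_brass = L/(kA) = 0.0046/(117×6.73) = 5.842×10^-6 K/W
R_cellular glass = L/(kA) = 0.13/(0.0444×6.73) = 0.4351 K/W
R_total = 0.4591 K/W
Q = ΔT / R_total = 226 / 0.4591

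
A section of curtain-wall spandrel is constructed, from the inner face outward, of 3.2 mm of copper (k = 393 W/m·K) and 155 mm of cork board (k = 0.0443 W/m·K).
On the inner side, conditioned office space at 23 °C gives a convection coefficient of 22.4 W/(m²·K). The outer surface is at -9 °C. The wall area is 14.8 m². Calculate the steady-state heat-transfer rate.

Model the wall as resistances in series:
R_inner film = 1/(h_i·A) = 1/(22.4×14.8) = 0.003016 K/W
R_copper = L/(kA) = 0.0032/(393×14.8) = 5.502×10^-7 K/W
R_cork board = L/(kA) = 0.155/(0.0443×14.8) = 0.2364 K/W
R_total = 0.2394 K/W
Q = ΔT / R_total = 32 / 0.2394

Q ≈ 134 W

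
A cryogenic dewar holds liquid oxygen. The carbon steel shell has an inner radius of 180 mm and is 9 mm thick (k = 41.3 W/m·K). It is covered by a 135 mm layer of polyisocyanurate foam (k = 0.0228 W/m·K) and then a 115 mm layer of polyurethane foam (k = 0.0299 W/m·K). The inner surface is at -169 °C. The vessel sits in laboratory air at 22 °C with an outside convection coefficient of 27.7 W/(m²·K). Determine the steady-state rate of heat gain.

Each spherical layer contributes R = (1/r_i − 1/r_o)/(4πk):
R_carbon steel shell = (1/0.18 − 1/0.189)/(4π×41.3) = 5.097×10^-4 K/W
R_polyisocyanurate foam = (1/0.189 − 1/0.324)/(4π×0.0228) = 7.695 K/W
R_polyurethane foam = (1/0.324 − 1/0.439)/(4π×0.0299) = 2.152 K/W
R_outer film = 1/(h·4πr_o²) = 1/(27.7×4π×0.439²) = 0.01491 K/W
R_total = 9.862 K/W
Q = ΔT/R_total = 191/9.862

Q ≈ 19.4 W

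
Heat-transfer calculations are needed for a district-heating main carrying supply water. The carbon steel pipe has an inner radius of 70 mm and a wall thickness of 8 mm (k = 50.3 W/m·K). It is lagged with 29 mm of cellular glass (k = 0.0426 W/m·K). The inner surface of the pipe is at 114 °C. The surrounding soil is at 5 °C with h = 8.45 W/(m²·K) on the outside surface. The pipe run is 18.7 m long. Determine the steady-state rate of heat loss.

Q ≈ 1500 W

For a radial system each layer contributes R = ln(r_out/r_in)/(2πkL); films add R = 1/(hA).
R_carbon steel pipe wall = ln(78/70)/(2π×50.3×18.7) = 1.831×10^-5 K/W
R_cellular glass = ln(107/78)/(2π×0.0426×18.7) = 0.06316 K/W
R_outer film = 1/(h_o·2πr_oL) = 1/(8.45×2π×0.107×18.7) = 0.009413 K/W
R_total = 0.07259 K/W
Q = ΔT/R_total = 109/0.07259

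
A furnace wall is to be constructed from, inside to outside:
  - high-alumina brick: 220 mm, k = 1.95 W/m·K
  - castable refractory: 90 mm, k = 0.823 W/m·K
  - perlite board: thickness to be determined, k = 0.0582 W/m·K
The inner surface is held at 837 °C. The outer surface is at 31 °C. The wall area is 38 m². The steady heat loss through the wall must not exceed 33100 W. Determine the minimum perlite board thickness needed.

Treating each layer as a thermal resistance in series:
R_high-alumina brick = L/(kA) = 0.22/(1.95×38) = 0.002969 K/W
R_castable refractory = L/(kA) = 0.09/(0.823×38) = 0.002878 K/W
Sum of the known resistances R_other = 0.005847 K/W
Required total resistance R_tot = ΔT/Q_allow = 806/33100 = 0.02435 K/W
R_perlite board = R_tot − R_other = 0.0185 K/W
L = R·k·A = 0.0185×0.0582×38

L ≈ 40.9 mm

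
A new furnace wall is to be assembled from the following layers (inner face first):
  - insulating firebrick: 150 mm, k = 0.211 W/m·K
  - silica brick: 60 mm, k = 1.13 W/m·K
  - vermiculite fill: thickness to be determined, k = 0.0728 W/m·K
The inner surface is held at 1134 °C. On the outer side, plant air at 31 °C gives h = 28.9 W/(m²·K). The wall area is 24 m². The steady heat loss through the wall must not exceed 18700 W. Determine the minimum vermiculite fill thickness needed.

Thermal resistances in series:
R_insulating firebrick = L/(kA) = 0.15/(0.211×24) = 0.02962 K/W
R_silica brick = L/(kA) = 0.06/(1.13×24) = 0.002212 K/W
R_outer film = 1/(h_o·A) = 1/(28.9×24) = 0.001442 K/W
Sum of the known resistances R_other = 0.03327 K/W
Required total resistance R_tot = ΔT/Q_allow = 1103/18700 = 0.05898 K/W
R_vermiculite fill = R_tot − R_other = 0.02571 K/W
L = R·k·A = 0.02571×0.0728×24

L ≈ 44.9 mm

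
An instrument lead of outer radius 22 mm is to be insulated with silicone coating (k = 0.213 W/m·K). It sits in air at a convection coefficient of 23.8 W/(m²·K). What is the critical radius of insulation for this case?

r_cr ≈ 8.95 mm

For a cylinder r_cr = k/h = 0.213/23.8
r_cr = 8.95 mm; since the bare radius (22 mm) is above r_cr, any added insulation will reduce heat loss.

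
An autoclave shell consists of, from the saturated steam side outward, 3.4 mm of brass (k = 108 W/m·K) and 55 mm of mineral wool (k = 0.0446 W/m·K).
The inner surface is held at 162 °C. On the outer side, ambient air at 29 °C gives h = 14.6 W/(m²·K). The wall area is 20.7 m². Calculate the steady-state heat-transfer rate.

Treating each layer as a thermal resistance in series:
R_brass = L/(kA) = 0.0034/(108×20.7) = 1.521×10^-6 K/W
R_mineral wool = L/(kA) = 0.055/(0.0446×20.7) = 0.05957 K/W
R_outer film = 1/(h_o·A) = 1/(14.6×20.7) = 0.003309 K/W
R_total = 0.06288 K/W
Q = ΔT / R_total = 133 / 0.06288

Q ≈ 2110 W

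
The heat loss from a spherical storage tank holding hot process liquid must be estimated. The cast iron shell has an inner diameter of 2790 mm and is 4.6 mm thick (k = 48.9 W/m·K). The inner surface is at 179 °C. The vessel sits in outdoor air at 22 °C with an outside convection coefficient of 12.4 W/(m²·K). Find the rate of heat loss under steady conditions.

Q ≈ 47900 W

Spherical conduction: R = (1/r_in − 1/r_out)/(4πk) per layer; series-sum.
R_cast iron shell = (1/1.395 − 1/1.3996)/(4π×48.9) = 3.834×10^-6 K/W
R_outer film = 1/(h·4πr_o²) = 1/(12.4×4π×1.3996²) = 0.003276 K/W
R_total = 0.00328 K/W
Q = ΔT/R_total = 157/0.00328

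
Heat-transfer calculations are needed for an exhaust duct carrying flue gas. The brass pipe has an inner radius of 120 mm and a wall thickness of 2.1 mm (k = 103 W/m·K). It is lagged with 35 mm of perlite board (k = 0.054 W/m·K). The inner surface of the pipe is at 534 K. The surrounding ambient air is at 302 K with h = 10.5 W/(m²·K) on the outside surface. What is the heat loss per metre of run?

q′ ≈ 276 W/m

For a radial system each layer contributes R = ln(r_out/r_in)/(2πkL); films add R = 1/(hA).
R_brass pipe wall = ln(122.1/120)/(2π×103×1) = 2.681×10^-5 K/W
R_perlite board = ln(157.1/122.1)/(2π×0.054×1) = 0.7428 K/W
R_outer film = 1/(h_o·2πr_oL) = 1/(10.5×2π×0.1571×1) = 0.09648 K/W
R_total = 0.8394 K/W
Q = ΔT/R_total = 232/0.8394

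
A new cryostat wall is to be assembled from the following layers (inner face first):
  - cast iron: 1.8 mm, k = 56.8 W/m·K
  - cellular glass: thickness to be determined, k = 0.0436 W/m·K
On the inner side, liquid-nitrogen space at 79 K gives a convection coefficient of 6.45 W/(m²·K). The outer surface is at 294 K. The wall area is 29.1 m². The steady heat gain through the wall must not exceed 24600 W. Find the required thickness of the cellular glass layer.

L ≈ 4.33 mm

Model the wall as resistances in series:
R_inner film = 1/(h_i·A) = 1/(6.45×29.1) = 0.005328 K/W
R_cast iron = L/(kA) = 0.0018/(56.8×29.1) = 1.089×10^-6 K/W
Sum of the known resistances R_other = 0.005329 K/W
Required total resistance R_tot = ΔT/Q_allow = 215/24600 = 0.00874 K/W
R_cellular glass = R_tot − R_other = 0.003411 K/W
L = R·k·A = 0.003411×0.0436×29.1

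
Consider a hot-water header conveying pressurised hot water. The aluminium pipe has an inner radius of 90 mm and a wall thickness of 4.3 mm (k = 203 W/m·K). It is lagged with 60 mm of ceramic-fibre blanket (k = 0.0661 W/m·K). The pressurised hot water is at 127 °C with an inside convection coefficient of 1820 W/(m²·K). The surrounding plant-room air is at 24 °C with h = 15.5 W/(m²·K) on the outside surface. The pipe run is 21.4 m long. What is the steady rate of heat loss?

Q ≈ 1760 W

Cylindrical conduction, so R = ln(r₂/r₁)/(2πkL) per layer, in series:
R_inner film = 1/(h_i·2πr₁L) = 1/(1820×2π×0.09×21.4) = 4.54×10^-5 K/W
R_aluminium pipe wall = ln(94.3/90)/(2π×203×21.4) = 1.71×10^-6 K/W
R_ceramic-fibre blanket = ln(154.3/94.3)/(2π×0.0661×21.4) = 0.0554 K/W
R_outer film = 1/(h_o·2πr_oL) = 1/(15.5×2π×0.1543×21.4) = 0.00311 K/W
R_total = 0.05856 K/W
Q = ΔT/R_total = 103/0.05856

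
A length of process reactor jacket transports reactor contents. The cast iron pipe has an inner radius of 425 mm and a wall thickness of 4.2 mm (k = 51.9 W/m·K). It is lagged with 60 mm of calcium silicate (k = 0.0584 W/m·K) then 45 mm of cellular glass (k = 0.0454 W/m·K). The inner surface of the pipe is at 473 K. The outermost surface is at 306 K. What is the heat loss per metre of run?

q′ ≈ 251 W/m

Treating each annulus and film as a series resistance:
R_cast iron pipe wall = ln(429.2/425)/(2π×51.9×1) = 3.016×10^-5 K/W
R_calcium silicate = ln(489.2/429.2)/(2π×0.0584×1) = 0.3566 K/W
R_cellular glass = ln(534.2/489.2)/(2π×0.0454×1) = 0.3085 K/W
R_total = 0.6651 K/W
Q = ΔT/R_total = 167/0.6651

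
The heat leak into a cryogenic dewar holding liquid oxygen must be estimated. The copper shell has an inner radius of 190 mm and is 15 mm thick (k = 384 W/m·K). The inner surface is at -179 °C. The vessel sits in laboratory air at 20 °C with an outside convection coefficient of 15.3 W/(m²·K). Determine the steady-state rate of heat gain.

Each spherical layer contributes R = (1/r_i − 1/r_o)/(4πk):
R_copper shell = (1/0.19 − 1/0.205)/(4π×384) = 7.981×10^-5 K/W
R_outer film = 1/(h·4πr_o²) = 1/(15.3×4π×0.205²) = 0.1238 K/W
R_total = 0.1238 K/W
Q = ΔT/R_total = 199/0.1238

Q ≈ 1610 W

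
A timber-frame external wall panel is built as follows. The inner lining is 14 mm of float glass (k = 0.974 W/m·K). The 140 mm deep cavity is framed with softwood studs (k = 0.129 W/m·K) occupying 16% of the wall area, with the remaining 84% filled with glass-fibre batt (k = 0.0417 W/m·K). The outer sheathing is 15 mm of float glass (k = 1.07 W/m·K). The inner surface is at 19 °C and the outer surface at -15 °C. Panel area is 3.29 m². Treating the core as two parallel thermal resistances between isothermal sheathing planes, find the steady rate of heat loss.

Sheathing layers in series; stud and cavity paths in parallel between them.
R_inner = 0.014/(0.974×3.29) = 0.004369 K/W
R_stud  = 0.14/(0.129×0.16×3.29) = 2.062 K/W
R_cav   = 0.14/(0.0417×0.84×3.29) = 1.215 K/W
1/R_core = 1/R_stud + 1/R_cav → R_core = 0.7644 K/W
R_outer = 0.015/(1.07×3.29) = 0.004261 K/W
R_total = 0.773 K/W
Q = ΔT/R_total = 34/0.773

Q ≈ 44 W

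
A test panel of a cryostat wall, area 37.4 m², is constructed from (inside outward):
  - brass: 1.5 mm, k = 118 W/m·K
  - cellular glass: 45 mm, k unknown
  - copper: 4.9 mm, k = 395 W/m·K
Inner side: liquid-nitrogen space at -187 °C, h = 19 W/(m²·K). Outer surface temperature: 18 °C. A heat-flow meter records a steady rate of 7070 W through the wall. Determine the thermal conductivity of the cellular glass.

k ≈ 0.0436 W/(m·K)

Treating each layer as a thermal resistance in series:
R_inner film = 1/(h_i·A) = 1/(19×37.4) = 0.001407 K/W
R_brass = L/(kA) = 0.0015/(118×37.4) = 3.399×10^-7 K/W
R_copper = L/(kA) = 0.0049/(395×37.4) = 3.317×10^-7 K/W
Sum of known resistances R_other = 0.001408 K/W
Total R = ΔT/Q = 205/7070 = 0.029 K/W
R_cellular glass = R_total − R_other = 0.02759 K/W
k = L/(R·A) = 0.045/(0.02759×37.4)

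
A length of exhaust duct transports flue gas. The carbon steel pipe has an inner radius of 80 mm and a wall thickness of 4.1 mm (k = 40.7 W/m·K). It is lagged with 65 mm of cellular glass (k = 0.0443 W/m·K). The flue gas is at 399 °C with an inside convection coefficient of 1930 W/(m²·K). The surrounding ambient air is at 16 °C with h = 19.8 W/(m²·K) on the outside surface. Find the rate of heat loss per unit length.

q′ ≈ 181 W/m

Radial resistances (cylindrical: R_cond = ln(r_o/r_i)/(2πkL), R_conv = 1/(h·2πrL)):
R_inner film = 1/(h_i·2πr₁L) = 1/(1930×2π×0.08×1) = 0.001031 K/W
R_carbon steel pipe wall = ln(84.1/80)/(2π×40.7×1) = 1.954×10^-4 K/W
R_cellular glass = ln(149.1/84.1)/(2π×0.0443×1) = 2.057 K/W
R_outer film = 1/(h_o·2πr_oL) = 1/(19.8×2π×0.1491×1) = 0.05391 K/W
R_total = 2.112 K/W
Q = ΔT/R_total = 383/2.112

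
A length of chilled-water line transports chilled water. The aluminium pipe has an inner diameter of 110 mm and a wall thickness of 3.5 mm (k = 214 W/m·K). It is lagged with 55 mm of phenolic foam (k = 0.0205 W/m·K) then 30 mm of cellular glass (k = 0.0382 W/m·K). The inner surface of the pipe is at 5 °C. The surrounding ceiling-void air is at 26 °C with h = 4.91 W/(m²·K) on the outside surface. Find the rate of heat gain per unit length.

For a radial system each layer contributes R = ln(r_out/r_in)/(2πkL); films add R = 1/(hA).
R_aluminium pipe wall = ln(58.5/55)/(2π×214×1) = 4.588×10^-5 K/W
R_phenolic foam = ln(113.5/58.5)/(2π×0.0205×1) = 5.146 K/W
R_cellular glass = ln(143.5/113.5)/(2π×0.0382×1) = 0.9771 K/W
R_outer film = 1/(h_o·2πr_oL) = 1/(4.91×2π×0.1435×1) = 0.2259 K/W
R_total = 6.349 K/W
Q = ΔT/R_total = 21/6.349

q′ ≈ 3.31 W/m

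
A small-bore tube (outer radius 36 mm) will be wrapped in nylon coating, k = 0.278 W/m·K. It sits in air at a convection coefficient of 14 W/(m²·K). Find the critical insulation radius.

For a cylinder r_cr = k/h = 0.278/14
r_cr = 19.9 mm; since the bare radius (36 mm) is above r_cr, any added insulation will reduce heat loss.

r_cr ≈ 19.9 mm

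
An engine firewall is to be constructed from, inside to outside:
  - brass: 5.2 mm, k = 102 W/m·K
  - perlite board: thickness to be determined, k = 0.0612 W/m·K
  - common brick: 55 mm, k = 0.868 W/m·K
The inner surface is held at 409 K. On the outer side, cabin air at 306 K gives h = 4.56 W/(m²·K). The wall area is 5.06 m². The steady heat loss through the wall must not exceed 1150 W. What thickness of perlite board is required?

Model the wall as resistances in series:
R_brass = L/(kA) = 0.0052/(102×5.06) = 1.008×10^-5 K/W
R_common brick = L/(kA) = 0.055/(0.868×5.06) = 0.01252 K/W
R_outer film = 1/(h_o·A) = 1/(4.56×5.06) = 0.04334 K/W
Sum of the known resistances R_other = 0.05587 K/W
Required total resistance R_tot = ΔT/Q_allow = 103/1150 = 0.08957 K/W
R_perlite board = R_tot − R_other = 0.03369 K/W
L = R·k·A = 0.03369×0.0612×5.06

L ≈ 10.4 mm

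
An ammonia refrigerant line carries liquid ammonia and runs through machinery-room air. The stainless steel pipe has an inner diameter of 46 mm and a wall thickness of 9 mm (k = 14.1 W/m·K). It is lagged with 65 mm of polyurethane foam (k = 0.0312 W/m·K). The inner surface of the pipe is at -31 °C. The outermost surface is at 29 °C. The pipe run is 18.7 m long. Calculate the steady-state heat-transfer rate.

Q ≈ 198 W

Cylindrical conduction, so R = ln(r₂/r₁)/(2πkL) per layer, in series:
R_stainless steel pipe wall = ln(32/23)/(2π×14.1×18.7) = 1.993×10^-4 K/W
R_polyurethane foam = ln(97/32)/(2π×0.0312×18.7) = 0.3025 K/W
R_total = 0.3027 K/W
Q = ΔT/R_total = 60/0.3027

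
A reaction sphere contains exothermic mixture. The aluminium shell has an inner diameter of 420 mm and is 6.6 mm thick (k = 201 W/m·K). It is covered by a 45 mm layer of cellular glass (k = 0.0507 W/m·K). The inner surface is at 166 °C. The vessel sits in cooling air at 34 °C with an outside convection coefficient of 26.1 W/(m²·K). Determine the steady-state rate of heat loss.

Q ≈ 102 W

Spherical conduction: R = (1/r_in − 1/r_out)/(4πk) per layer; series-sum.
R_aluminium shell = (1/0.21 − 1/0.2166)/(4π×201) = 5.745×10^-5 K/W
R_cellular glass = (1/0.2166 − 1/0.2616)/(4π×0.0507) = 1.247 K/W
R_outer film = 1/(h·4πr_o²) = 1/(26.1×4π×0.2616²) = 0.04455 K/W
R_total = 1.291 K/W
Q = ΔT/R_total = 132/1.291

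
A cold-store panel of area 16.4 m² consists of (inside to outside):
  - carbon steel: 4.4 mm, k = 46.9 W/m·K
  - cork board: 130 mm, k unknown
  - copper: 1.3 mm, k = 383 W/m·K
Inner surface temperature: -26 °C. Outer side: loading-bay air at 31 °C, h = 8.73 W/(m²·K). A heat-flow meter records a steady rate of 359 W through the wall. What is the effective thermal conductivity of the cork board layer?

Thermal resistances in series:
R_carbon steel = L/(kA) = 0.0044/(46.9×16.4) = 5.721×10^-6 K/W
R_copper = L/(kA) = 0.0013/(383×16.4) = 2.07×10^-7 K/W
R_outer film = 1/(h_o·A) = 1/(8.73×16.4) = 0.006985 K/W
Sum of known resistances R_other = 0.006991 K/W
Total R = ΔT/Q = 57/359 = 0.1588 K/W
R_cork board = R_total − R_other = 0.1518 K/W
k = L/(R·A) = 0.13/(0.1518×16.4)

k ≈ 0.0522 W/(m·K)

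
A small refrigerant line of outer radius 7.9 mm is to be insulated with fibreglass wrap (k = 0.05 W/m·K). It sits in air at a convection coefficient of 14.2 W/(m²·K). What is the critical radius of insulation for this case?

r_cr ≈ 3.52 mm

For a cylinder r_cr = k/h = 0.05/14.2
r_cr = 3.52 mm; since the bare radius (7.9 mm) is above r_cr, any added insulation will reduce heat loss.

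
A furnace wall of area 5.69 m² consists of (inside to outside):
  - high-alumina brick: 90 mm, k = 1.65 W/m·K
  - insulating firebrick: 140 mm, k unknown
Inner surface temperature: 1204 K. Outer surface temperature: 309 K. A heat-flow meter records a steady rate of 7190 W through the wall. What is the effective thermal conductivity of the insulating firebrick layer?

k ≈ 0.214 W/(m·K)

Thermal resistances in series:
R_high-alumina brick = L/(kA) = 0.09/(1.65×5.69) = 0.009586 K/W
Sum of known resistances R_other = 0.009586 K/W
Total R = ΔT/Q = 895/7190 = 0.1245 K/W
R_insulating firebrick = R_total − R_other = 0.1149 K/W
k = L/(R·A) = 0.14/(0.1149×5.69)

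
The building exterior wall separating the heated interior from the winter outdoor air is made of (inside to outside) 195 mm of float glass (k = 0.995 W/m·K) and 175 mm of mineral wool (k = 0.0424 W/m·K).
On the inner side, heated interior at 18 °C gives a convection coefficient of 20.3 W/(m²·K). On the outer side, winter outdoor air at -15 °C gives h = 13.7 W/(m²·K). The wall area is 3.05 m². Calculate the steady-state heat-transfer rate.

Thermal resistances in series:
R_inner film = 1/(h_i·A) = 1/(20.3×3.05) = 0.01615 K/W
R_float glass = L/(kA) = 0.195/(0.995×3.05) = 0.06426 K/W
R_mineral wool = L/(kA) = 0.175/(0.0424×3.05) = 1.353 K/W
R_outer film = 1/(h_o·A) = 1/(13.7×3.05) = 0.02393 K/W
R_total = 1.458 K/W
Q = ΔT / R_total = 33 / 1.458

Q ≈ 22.6 W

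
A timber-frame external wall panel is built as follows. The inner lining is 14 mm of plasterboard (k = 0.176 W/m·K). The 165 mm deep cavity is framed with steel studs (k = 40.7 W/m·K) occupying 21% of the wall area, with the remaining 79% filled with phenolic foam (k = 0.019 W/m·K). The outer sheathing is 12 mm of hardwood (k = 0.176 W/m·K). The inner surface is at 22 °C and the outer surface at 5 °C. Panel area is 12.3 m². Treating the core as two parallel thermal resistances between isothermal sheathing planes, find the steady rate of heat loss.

Sheathing layers in series; stud and cavity paths in parallel between them.
R_inner = 0.014/(0.176×12.3) = 0.006467 K/W
R_stud  = 0.165/(40.7×0.21×12.3) = 0.00157 K/W
R_cav   = 0.165/(0.019×0.79×12.3) = 0.8937 K/W
1/R_core = 1/R_stud + 1/R_cav → R_core = 0.001567 K/W
R_outer = 0.012/(0.176×12.3) = 0.005543 K/W
R_total = 0.01358 K/W
Q = ΔT/R_total = 17/0.01358

Q ≈ 1250 W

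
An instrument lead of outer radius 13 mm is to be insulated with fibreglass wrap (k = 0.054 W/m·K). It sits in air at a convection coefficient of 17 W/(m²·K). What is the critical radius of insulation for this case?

For a cylinder r_cr = k/h = 0.054/17
r_cr = 3.18 mm; since the bare radius (13 mm) is above r_cr, any added insulation will reduce heat loss.

r_cr ≈ 3.18 mm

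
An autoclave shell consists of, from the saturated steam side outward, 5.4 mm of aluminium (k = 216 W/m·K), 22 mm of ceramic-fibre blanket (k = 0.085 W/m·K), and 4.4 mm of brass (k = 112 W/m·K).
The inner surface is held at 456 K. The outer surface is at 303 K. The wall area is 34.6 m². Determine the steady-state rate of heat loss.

Q ≈ 20400 W

Model the wall as resistances in series:
R_aluminium = L/(kA) = 0.0054/(216×34.6) = 7.225×10^-7 K/W
R_ceramic-fibre blanket = L/(kA) = 0.022/(0.085×34.6) = 0.00748 K/W
R_brass = L/(kA) = 0.0044/(112×34.6) = 1.135×10^-6 K/W
R_total = 0.007482 K/W
Q = ΔT / R_total = 153 / 0.007482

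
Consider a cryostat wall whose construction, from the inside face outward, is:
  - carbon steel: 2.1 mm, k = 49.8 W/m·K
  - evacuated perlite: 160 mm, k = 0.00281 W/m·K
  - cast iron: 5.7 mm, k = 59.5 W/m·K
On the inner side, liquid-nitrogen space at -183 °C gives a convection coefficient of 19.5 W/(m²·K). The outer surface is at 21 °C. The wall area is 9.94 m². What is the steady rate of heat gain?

Treating each layer as a thermal resistance in series:
R_inner film = 1/(h_i·A) = 1/(19.5×9.94) = 0.005159 K/W
R_carbon steel = L/(kA) = 0.0021/(49.8×9.94) = 4.242×10^-6 K/W
R_evacuated perlite = L/(kA) = 0.16/(0.00281×9.94) = 5.728 K/W
R_cast iron = L/(kA) = 0.0057/(59.5×9.94) = 9.638×10^-6 K/W
R_total = 5.733 K/W
Q = ΔT / R_total = 204 / 5.733

Q ≈ 35.6 W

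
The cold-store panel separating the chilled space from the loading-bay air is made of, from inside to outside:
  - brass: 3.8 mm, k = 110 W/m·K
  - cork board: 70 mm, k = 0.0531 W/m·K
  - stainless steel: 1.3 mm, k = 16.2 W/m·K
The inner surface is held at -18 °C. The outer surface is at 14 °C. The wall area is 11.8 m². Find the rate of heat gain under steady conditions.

Using the resistance-network approach (series):
R_brass = L/(kA) = 0.0038/(110×11.8) = 2.928×10^-6 K/W
R_cork board = L/(kA) = 0.07/(0.0531×11.8) = 0.1117 K/W
R_stainless steel = L/(kA) = 0.0013/(16.2×11.8) = 6.801×10^-6 K/W
R_total = 0.1117 K/W
Q = ΔT / R_total = 32 / 0.1117

Q ≈ 286 W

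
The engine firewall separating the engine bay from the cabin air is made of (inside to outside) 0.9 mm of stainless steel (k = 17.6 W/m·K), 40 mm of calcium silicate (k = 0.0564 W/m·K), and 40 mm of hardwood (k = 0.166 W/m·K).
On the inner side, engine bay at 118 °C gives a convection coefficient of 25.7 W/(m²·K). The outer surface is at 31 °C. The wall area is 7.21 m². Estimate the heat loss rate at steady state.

Q ≈ 634 W

Using the resistance-network approach (series):
R_inner film = 1/(h_i·A) = 1/(25.7×7.21) = 0.005397 K/W
R_stainless steel = L/(kA) = 0.0009/(17.6×7.21) = 7.092×10^-6 K/W
R_calcium silicate = L/(kA) = 0.04/(0.0564×7.21) = 0.09837 K/W
R_hardwood = L/(kA) = 0.04/(0.166×7.21) = 0.03342 K/W
R_total = 0.1372 K/W
Q = ΔT / R_total = 87 / 0.1372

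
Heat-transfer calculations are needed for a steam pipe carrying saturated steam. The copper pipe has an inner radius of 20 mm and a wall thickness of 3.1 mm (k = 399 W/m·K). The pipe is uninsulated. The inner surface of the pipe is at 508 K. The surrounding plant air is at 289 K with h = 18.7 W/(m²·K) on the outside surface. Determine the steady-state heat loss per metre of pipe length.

Treating each annulus and film as a series resistance:
R_copper pipe wall = ln(23.1/20)/(2π×399×1) = 5.748×10^-5 K/W
R_outer film = 1/(h_o·2πr_oL) = 1/(18.7×2π×0.0231×1) = 0.3684 K/W
R_total = 0.3685 K/W
Q = ΔT/R_total = 219/0.3685

q′ ≈ 594 W/m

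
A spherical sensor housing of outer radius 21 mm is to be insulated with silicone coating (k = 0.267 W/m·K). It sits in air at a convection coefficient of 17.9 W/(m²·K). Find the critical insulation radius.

For a sphere r_cr = 2k/h = 2×0.267/17.9
r_cr = 29.8 mm; since the bare radius (21 mm) is below r_cr, adding a thin layer of insulation will *increase* heat loss.

r_cr ≈ 29.8 mm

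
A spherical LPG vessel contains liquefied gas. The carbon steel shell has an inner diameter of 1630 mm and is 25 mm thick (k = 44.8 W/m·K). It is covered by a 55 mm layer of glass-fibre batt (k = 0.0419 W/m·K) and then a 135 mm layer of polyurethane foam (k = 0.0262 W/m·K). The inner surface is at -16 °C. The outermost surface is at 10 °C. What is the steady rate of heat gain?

Each spherical layer contributes R = (1/r_i − 1/r_o)/(4πk):
R_carbon steel shell = (1/0.815 − 1/0.84)/(4π×44.8) = 6.487×10^-5 K/W
R_glass-fibre batt = (1/0.84 − 1/0.895)/(4π×0.0419) = 0.1389 K/W
R_polyurethane foam = (1/0.895 − 1/1.03)/(4π×0.0262) = 0.4448 K/W
R_total = 0.5838 K/W
Q = ΔT/R_total = 26/0.5838

Q ≈ 44.5 W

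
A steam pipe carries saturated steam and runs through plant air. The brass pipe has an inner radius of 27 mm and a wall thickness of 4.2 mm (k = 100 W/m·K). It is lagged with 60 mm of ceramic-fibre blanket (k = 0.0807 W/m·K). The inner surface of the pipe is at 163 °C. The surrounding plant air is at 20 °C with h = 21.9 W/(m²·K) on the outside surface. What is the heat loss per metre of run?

Treating each annulus and film as a series resistance:
R_brass pipe wall = ln(31.2/27)/(2π×100×1) = 2.301×10^-4 K/W
R_ceramic-fibre blanket = ln(91.2/31.2)/(2π×0.0807×1) = 2.115 K/W
R_outer film = 1/(h_o·2πr_oL) = 1/(21.9×2π×0.0912×1) = 0.07969 K/W
R_total = 2.195 K/W
Q = ΔT/R_total = 143/2.195

q′ ≈ 65.1 W/m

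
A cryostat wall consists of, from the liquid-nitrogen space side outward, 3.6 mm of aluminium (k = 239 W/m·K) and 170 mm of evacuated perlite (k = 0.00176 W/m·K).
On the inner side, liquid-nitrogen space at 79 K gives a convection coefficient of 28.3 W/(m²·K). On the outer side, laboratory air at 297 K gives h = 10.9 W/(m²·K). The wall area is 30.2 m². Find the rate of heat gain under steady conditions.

Using the resistance-network approach (series):
R_inner film = 1/(h_i·A) = 1/(28.3×30.2) = 0.00117 K/W
R_aluminium = L/(kA) = 0.0036/(239×30.2) = 4.988×10^-7 K/W
R_evacuated perlite = L/(kA) = 0.17/(0.00176×30.2) = 3.198 K/W
R_outer film = 1/(h_o·A) = 1/(10.9×30.2) = 0.003038 K/W
R_total = 3.203 K/W
Q = ΔT / R_total = 218 / 3.203

Q ≈ 68.1 W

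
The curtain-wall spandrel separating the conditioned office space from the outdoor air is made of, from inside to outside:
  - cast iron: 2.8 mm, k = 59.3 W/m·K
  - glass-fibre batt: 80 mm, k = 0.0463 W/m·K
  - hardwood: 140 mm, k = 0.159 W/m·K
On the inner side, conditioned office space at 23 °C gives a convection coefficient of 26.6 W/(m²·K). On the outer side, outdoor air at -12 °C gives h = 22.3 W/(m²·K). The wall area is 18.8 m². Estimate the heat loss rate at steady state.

Q ≈ 245 W

Series thermal resistances:
R_inner film = 1/(h_i·A) = 1/(26.6×18.8) = 0.002 K/W
R_cast iron = L/(kA) = 0.0028/(59.3×18.8) = 2.512×10^-6 K/W
R_glass-fibre batt = L/(kA) = 0.08/(0.0463×18.8) = 0.09191 K/W
R_hardwood = L/(kA) = 0.14/(0.159×18.8) = 0.04684 K/W
R_outer film = 1/(h_o·A) = 1/(22.3×18.8) = 0.002385 K/W
R_total = 0.1431 K/W
Q = ΔT / R_total = 35 / 0.1431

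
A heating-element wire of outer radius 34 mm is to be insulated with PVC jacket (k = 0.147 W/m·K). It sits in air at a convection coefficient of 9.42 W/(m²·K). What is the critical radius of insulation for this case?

For a cylinder r_cr = k/h = 0.147/9.42
r_cr = 15.6 mm; since the bare radius (34 mm) is above r_cr, any added insulation will reduce heat loss.

r_cr ≈ 15.6 mm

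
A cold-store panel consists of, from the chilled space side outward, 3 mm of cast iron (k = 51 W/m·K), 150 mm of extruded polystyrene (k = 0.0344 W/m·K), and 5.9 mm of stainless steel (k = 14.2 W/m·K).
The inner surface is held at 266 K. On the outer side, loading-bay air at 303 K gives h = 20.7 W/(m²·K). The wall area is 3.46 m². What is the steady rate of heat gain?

Q ≈ 29 W

Treating each layer as a thermal resistance in series:
R_cast iron = L/(kA) = 0.003/(51×3.46) = 1.7×10^-5 K/W
R_extruded polystyrene = L/(kA) = 0.15/(0.0344×3.46) = 1.26 K/W
R_stainless steel = L/(kA) = 0.0059/(14.2×3.46) = 1.201×10^-4 K/W
R_outer film = 1/(h_o·A) = 1/(20.7×3.46) = 0.01396 K/W
R_total = 1.274 K/W
Q = ΔT / R_total = 37 / 1.274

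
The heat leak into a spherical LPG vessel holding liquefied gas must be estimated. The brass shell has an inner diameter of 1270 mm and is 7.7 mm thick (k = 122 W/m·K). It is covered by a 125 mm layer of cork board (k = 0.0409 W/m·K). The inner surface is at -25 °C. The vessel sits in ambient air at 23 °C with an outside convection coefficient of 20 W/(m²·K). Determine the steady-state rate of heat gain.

For a spherical shell R = (1/r₁ − 1/r₂)/(4πk); film R = 1/(h·4πr²). In series:
R_brass shell = (1/0.635 − 1/0.6427)/(4π×122) = 1.231×10^-5 K/W
R_cork board = (1/0.6427 − 1/0.7677)/(4π×0.0409) = 0.4929 K/W
R_outer film = 1/(h·4πr_o²) = 1/(20×4π×0.7677²) = 0.006751 K/W
R_total = 0.4997 K/W
Q = ΔT/R_total = 48/0.4997

Q ≈ 96.1 W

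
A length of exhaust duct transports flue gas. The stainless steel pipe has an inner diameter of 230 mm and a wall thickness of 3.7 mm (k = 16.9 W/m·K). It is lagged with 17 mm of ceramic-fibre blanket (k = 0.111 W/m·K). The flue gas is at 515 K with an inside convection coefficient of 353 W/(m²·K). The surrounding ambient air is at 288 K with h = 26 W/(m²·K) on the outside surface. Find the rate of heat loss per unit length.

q′ ≈ 941 W/m

Per-layer cylindrical resistances, series-summed:
R_inner film = 1/(h_i·2πr₁L) = 1/(353×2π×0.115×1) = 0.003921 K/W
R_stainless steel pipe wall = ln(118.7/115)/(2π×16.9×1) = 2.982×10^-4 K/W
R_ceramic-fibre blanket = ln(135.7/118.7)/(2π×0.111×1) = 0.1919 K/W
R_outer film = 1/(h_o·2πr_oL) = 1/(26×2π×0.1357×1) = 0.04511 K/W
R_total = 0.2412 K/W
Q = ΔT/R_total = 227/0.2412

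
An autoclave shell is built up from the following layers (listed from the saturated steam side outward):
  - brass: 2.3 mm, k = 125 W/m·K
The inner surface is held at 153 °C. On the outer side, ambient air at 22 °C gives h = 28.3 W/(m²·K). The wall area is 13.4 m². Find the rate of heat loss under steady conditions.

Model the wall as resistances in series:
R_brass = L/(kA) = 0.0023/(125×13.4) = 1.373×10^-6 K/W
R_outer film = 1/(h_o·A) = 1/(28.3×13.4) = 0.002637 K/W
R_total = 0.002638 K/W
Q = ΔT / R_total = 131 / 0.002638

Q ≈ 49700 W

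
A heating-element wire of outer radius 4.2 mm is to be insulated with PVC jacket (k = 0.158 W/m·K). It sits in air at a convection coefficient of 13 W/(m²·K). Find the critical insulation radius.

For a cylinder r_cr = k/h = 0.158/13
r_cr = 12.2 mm; since the bare radius (4.2 mm) is below r_cr, adding a thin layer of insulation will *increase* heat loss.

r_cr ≈ 12.2 mm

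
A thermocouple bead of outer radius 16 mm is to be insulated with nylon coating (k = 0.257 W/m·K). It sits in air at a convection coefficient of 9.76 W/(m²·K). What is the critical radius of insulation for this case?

r_cr ≈ 52.7 mm

For a sphere r_cr = 2k/h = 2×0.257/9.76
r_cr = 52.7 mm; since the bare radius (16 mm) is below r_cr, adding a thin layer of insulation will *increase* heat loss.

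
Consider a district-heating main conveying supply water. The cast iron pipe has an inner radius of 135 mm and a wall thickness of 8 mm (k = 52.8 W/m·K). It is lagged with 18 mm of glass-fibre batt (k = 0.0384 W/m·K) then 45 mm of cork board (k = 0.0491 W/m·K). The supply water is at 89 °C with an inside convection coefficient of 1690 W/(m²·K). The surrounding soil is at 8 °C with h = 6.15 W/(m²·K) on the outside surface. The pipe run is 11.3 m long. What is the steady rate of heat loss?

Q ≈ 646 W

Treating each annulus and film as a series resistance:
R_inner film = 1/(h_i·2πr₁L) = 1/(1690×2π×0.135×11.3) = 6.173×10^-5 K/W
R_cast iron pipe wall = ln(143/135)/(2π×52.8×11.3) = 1.536×10^-5 K/W
R_glass-fibre batt = ln(161/143)/(2π×0.0384×11.3) = 0.04349 K/W
R_cork board = ln(206/161)/(2π×0.0491×11.3) = 0.0707 K/W
R_outer film = 1/(h_o·2πr_oL) = 1/(6.15×2π×0.206×11.3) = 0.01112 K/W
R_total = 0.1254 K/W
Q = ΔT/R_total = 81/0.1254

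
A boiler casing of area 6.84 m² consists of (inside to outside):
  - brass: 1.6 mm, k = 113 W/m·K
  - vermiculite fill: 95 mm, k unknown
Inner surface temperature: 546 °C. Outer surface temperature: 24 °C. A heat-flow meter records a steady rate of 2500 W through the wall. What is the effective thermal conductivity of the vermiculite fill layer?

Using the resistance-network approach (series):
R_brass = L/(kA) = 0.0016/(113×6.84) = 2.07×10^-6 K/W
Sum of known resistances R_other = 2.07×10^-6 K/W
Total R = ΔT/Q = 522/2500 = 0.2088 K/W
R_vermiculite fill = R_total − R_other = 0.2088 K/W
k = L/(R·A) = 0.095/(0.2088×6.84)

k ≈ 0.0665 W/(m·K)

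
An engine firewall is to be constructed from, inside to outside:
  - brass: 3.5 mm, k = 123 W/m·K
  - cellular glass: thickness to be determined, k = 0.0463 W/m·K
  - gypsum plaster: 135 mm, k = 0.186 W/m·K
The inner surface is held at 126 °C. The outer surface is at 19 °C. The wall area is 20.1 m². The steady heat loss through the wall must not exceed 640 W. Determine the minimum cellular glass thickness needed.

L ≈ 122 mm

Treating each layer as a thermal resistance in series:
R_brass = L/(kA) = 0.0035/(123×20.1) = 1.416×10^-6 K/W
R_gypsum plaster = L/(kA) = 0.135/(0.186×20.1) = 0.03611 K/W
Sum of the known resistances R_other = 0.03611 K/W
Required total resistance R_tot = ΔT/Q_allow = 107/640 = 0.1672 K/W
R_cellular glass = R_tot − R_other = 0.1311 K/W
L = R·k·A = 0.1311×0.0463×20.1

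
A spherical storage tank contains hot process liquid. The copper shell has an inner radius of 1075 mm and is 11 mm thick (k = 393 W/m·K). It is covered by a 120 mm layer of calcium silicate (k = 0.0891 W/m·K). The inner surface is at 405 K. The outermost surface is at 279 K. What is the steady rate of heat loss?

Radial (spherical) resistances in series:
R_copper shell = (1/1.075 − 1/1.086)/(4π×393) = 1.908×10^-6 K/W
R_calcium silicate = (1/1.086 − 1/1.206)/(4π×0.0891) = 0.08183 K/W
R_total = 0.08183 K/W
Q = ΔT/R_total = 126/0.08183

Q ≈ 1540 W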